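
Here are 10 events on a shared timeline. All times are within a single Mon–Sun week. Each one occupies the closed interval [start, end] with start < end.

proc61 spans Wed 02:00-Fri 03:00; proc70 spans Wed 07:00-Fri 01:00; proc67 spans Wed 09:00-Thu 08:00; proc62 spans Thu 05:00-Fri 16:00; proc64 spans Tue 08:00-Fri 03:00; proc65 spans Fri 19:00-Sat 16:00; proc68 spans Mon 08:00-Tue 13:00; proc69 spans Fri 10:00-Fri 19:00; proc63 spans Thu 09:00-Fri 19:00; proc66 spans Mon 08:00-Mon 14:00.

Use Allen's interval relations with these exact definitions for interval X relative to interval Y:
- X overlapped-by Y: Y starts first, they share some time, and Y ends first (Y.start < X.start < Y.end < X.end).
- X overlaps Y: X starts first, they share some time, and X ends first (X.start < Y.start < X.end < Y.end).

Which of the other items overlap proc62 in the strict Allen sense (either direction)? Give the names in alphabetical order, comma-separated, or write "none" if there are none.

proc61, proc63, proc64, proc67, proc69, proc70

Target proc62 = [Thu 05:00, Fri 16:00].
proc61 [Wed 02:00, Fri 03:00] → overlaps → yes.
proc63 [Thu 09:00, Fri 19:00] → overlapped-by → yes.
proc64 [Tue 08:00, Fri 03:00] → overlaps → yes.
proc65 [Fri 19:00, Sat 16:00] → after → no.
proc66 [Mon 08:00, Mon 14:00] → before → no.
proc67 [Wed 09:00, Thu 08:00] → overlaps → yes.
proc68 [Mon 08:00, Tue 13:00] → before → no.
proc69 [Fri 10:00, Fri 19:00] → overlapped-by → yes.
proc70 [Wed 07:00, Fri 01:00] → overlaps → yes.
Result: proc61, proc63, proc64, proc67, proc69, proc70.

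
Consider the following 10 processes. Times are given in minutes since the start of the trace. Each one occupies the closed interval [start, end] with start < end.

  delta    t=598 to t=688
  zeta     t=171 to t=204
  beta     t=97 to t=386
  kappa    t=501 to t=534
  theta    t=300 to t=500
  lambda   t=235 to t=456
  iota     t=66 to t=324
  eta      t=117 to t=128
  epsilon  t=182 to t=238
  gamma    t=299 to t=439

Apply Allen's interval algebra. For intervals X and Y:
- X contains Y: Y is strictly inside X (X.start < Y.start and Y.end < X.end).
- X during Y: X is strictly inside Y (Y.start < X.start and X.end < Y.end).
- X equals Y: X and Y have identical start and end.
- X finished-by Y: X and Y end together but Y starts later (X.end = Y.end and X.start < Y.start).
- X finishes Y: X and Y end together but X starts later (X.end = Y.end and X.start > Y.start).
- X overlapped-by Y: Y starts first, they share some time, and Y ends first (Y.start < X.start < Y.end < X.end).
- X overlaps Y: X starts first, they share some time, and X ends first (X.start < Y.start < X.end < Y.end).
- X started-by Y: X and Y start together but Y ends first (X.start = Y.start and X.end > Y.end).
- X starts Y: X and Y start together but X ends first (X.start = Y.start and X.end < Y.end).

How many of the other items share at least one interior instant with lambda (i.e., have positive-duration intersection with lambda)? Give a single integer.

5

Target lambda = [t=235, t=456].
beta [t=97, t=386] → overlaps → counts.
delta [t=598, t=688] → after → no.
epsilon [t=182, t=238] → overlaps → counts.
eta [t=117, t=128] → before → no.
gamma [t=299, t=439] → during → counts.
iota [t=66, t=324] → overlaps → counts.
kappa [t=501, t=534] → after → no.
theta [t=300, t=500] → overlapped-by → counts.
zeta [t=171, t=204] → before → no.
Total: 5.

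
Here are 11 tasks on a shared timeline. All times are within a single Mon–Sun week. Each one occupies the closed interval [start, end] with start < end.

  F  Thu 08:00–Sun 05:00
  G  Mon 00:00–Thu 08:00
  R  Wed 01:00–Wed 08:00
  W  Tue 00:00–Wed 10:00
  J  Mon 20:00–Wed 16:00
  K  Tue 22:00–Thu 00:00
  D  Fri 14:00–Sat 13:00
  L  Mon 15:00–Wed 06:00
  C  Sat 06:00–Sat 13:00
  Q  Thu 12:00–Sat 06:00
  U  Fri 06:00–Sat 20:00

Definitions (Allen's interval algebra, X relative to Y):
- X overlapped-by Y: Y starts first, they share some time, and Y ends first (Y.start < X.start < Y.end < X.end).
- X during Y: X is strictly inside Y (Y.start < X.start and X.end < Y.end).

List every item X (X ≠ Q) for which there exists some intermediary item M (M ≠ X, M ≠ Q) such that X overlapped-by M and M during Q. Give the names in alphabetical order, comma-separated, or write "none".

Target Q = [Thu 12:00, Sat 06:00].
Intermediaries M with M during Q: none.
Union: none.

none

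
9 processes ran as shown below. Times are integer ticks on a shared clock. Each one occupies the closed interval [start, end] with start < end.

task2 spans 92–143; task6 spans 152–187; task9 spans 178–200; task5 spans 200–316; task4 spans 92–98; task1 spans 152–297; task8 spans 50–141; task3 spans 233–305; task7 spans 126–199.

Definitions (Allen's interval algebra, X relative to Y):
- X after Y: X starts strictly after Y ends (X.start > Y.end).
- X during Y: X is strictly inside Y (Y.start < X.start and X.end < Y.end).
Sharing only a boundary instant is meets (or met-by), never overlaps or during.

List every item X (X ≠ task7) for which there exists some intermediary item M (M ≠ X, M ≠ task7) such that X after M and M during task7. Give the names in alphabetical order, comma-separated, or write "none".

task3, task5

Target task7 = [126, 199].
Intermediaries M with M during task7: task6.
Via task6 — items with X after task6: task3, task5.
Union: task3, task5.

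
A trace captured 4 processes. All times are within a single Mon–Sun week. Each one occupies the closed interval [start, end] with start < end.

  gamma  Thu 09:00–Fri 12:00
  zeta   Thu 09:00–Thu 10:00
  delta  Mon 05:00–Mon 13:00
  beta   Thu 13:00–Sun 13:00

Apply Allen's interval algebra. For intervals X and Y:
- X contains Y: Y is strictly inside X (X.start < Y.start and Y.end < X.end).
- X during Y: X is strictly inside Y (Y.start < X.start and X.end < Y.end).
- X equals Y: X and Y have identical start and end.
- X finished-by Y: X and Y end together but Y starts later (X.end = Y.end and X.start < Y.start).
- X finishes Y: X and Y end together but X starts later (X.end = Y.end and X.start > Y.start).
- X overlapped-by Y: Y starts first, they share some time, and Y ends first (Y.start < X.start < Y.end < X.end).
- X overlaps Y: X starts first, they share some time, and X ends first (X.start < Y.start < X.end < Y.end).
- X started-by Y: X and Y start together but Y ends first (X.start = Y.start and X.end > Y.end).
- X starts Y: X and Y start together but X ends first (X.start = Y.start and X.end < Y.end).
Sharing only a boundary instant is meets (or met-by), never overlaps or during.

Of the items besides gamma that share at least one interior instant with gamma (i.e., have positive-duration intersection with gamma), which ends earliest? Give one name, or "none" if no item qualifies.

zeta

Target gamma = [Thu 09:00, Fri 12:00].
beta [Thu 13:00, Sun 13:00] → overlapped-by → candidate.
delta [Mon 05:00, Mon 13:00] → before → excluded.
zeta [Thu 09:00, Thu 10:00] → starts → candidate.
Among candidates, earliest end is Thu 10:00 → zeta.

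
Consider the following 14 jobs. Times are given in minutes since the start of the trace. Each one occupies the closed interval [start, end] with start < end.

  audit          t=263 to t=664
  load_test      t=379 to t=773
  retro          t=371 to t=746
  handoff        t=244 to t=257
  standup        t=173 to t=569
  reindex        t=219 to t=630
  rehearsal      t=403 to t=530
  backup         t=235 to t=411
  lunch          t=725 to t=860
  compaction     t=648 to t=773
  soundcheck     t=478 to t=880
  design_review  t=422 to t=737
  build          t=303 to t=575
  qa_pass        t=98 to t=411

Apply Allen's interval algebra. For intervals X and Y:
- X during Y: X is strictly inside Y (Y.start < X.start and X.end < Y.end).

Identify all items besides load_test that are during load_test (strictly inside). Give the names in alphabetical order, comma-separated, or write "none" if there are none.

design_review, rehearsal

Target load_test = [t=379, t=773].
audit [t=263, t=664] → overlaps → no.
backup [t=235, t=411] → overlaps → no.
build [t=303, t=575] → overlaps → no.
compaction [t=648, t=773] → finishes → no.
design_review [t=422, t=737] → during → yes.
handoff [t=244, t=257] → before → no.
lunch [t=725, t=860] → overlapped-by → no.
qa_pass [t=98, t=411] → overlaps → no.
rehearsal [t=403, t=530] → during → yes.
reindex [t=219, t=630] → overlaps → no.
retro [t=371, t=746] → overlaps → no.
soundcheck [t=478, t=880] → overlapped-by → no.
standup [t=173, t=569] → overlaps → no.
Result: design_review, rehearsal.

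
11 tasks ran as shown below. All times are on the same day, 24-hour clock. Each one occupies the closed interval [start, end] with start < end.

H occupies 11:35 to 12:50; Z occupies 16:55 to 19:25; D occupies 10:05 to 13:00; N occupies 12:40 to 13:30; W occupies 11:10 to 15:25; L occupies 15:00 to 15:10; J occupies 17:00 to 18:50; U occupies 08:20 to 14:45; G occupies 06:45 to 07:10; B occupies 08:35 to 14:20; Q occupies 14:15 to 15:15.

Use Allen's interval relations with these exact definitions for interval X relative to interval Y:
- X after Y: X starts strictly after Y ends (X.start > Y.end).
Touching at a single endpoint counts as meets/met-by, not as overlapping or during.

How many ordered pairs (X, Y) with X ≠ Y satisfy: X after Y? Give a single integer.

34

Checking all 110 ordered pairs for relation 'after'; matching pairs in alphabetical order:
(B, G): B after G ✓
(D, G): D after G ✓
(H, G): H after G ✓
(J, B): J after B ✓
(J, D): J after D ✓
(J, G): J after G ✓
(J, H): J after H ✓
(J, L): J after L ✓
(J, N): J after N ✓
(J, Q): J after Q ✓
(J, U): J after U ✓
(J, W): J after W ✓
(L, B): L after B ✓
(L, D): L after D ✓
(L, G): L after G ✓
(L, H): L after H ✓
(L, N): L after N ✓
(L, U): L after U ✓
(N, G): N after G ✓
(Q, D): Q after D ✓
(Q, G): Q after G ✓
(Q, H): Q after H ✓
(Q, N): Q after N ✓
(U, G): U after G ✓
... plus 10 further pairs not listed.
Count: 34.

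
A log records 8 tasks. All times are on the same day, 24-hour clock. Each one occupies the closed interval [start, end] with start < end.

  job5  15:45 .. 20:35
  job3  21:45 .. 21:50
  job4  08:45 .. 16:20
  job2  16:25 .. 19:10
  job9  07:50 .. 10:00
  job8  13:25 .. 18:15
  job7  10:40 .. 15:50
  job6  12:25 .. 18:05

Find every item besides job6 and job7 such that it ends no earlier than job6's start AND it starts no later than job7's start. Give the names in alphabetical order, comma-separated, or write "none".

Conditions: its end is no earlier than job6's start (X.end >= 12:25) AND its start is no later than job7's start (X.start <= 10:40).
job2: end 19:10 >= 12:25? ✓; start 16:25 <= 10:40? ✗ → no.
job3: end 21:50 >= 12:25? ✓; start 21:45 <= 10:40? ✗ → no.
job4: end 16:20 >= 12:25? ✓; start 08:45 <= 10:40? ✓ → yes.
job5: end 20:35 >= 12:25? ✓; start 15:45 <= 10:40? ✗ → no.
job8: end 18:15 >= 12:25? ✓; start 13:25 <= 10:40? ✗ → no.
job9: end 10:00 >= 12:25? ✗; start 07:50 <= 10:40? ✓ → no.
Result: job4.

job4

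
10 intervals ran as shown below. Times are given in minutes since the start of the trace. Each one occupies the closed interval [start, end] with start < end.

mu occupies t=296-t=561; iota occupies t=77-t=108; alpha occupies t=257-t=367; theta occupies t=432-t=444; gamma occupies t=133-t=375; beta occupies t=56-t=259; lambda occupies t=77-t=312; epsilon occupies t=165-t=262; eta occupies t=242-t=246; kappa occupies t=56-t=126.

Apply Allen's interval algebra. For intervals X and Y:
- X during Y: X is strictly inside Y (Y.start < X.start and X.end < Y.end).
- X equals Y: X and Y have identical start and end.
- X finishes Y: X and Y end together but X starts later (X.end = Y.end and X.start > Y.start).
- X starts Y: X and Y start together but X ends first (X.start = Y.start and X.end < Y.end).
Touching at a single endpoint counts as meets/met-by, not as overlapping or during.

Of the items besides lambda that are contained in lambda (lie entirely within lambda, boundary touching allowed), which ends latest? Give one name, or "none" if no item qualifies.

epsilon

Target lambda = [t=77, t=312].
alpha [t=257, t=367] → overlapped-by → excluded.
beta [t=56, t=259] → overlaps → excluded.
epsilon [t=165, t=262] → during → candidate.
eta [t=242, t=246] → during → candidate.
gamma [t=133, t=375] → overlapped-by → excluded.
iota [t=77, t=108] → starts → candidate.
kappa [t=56, t=126] → overlaps → excluded.
mu [t=296, t=561] → overlapped-by → excluded.
theta [t=432, t=444] → after → excluded.
Among candidates, latest end is t=262 → epsilon.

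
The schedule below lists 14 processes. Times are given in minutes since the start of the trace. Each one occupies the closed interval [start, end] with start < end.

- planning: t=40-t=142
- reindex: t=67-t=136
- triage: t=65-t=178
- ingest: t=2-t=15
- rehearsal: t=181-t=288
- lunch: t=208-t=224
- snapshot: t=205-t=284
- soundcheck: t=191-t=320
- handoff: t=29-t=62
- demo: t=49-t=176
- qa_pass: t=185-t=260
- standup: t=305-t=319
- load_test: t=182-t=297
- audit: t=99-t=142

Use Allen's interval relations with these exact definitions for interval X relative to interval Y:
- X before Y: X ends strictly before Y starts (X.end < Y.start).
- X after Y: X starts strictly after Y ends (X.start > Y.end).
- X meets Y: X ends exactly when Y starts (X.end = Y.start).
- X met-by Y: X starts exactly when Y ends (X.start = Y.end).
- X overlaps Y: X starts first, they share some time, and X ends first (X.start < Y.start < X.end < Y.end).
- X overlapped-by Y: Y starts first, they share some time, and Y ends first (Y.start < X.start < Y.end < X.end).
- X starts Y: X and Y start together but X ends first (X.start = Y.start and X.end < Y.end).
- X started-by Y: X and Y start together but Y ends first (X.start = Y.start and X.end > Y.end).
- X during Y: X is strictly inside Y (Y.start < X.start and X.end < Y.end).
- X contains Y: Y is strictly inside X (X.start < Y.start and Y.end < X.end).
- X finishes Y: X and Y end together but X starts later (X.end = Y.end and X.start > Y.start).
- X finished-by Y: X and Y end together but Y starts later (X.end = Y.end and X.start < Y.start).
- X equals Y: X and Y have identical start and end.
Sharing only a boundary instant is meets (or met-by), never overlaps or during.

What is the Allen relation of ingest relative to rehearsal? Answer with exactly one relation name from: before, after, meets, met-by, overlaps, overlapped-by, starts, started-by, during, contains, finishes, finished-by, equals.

ingest = [t=2, t=15]; rehearsal = [t=181, t=288].
Compare endpoints: ingest.start < rehearsal.start, ingest.start < rehearsal.end, ingest.end < rehearsal.start, ingest.end < rehearsal.end.
That pattern is 'before'.

before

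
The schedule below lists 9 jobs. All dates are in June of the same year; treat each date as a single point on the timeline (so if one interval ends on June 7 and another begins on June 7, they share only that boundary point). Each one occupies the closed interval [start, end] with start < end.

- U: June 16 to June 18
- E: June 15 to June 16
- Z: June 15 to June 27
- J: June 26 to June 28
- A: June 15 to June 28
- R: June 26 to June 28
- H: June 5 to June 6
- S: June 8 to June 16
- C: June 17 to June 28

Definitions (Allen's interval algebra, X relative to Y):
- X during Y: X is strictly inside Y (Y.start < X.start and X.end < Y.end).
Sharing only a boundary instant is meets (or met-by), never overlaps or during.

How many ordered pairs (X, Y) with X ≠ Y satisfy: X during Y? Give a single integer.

2

Checking all 72 ordered pairs for relation 'during'; matching pairs in alphabetical order:
(U, A): U during A ✓
(U, Z): U during Z ✓
Count: 2.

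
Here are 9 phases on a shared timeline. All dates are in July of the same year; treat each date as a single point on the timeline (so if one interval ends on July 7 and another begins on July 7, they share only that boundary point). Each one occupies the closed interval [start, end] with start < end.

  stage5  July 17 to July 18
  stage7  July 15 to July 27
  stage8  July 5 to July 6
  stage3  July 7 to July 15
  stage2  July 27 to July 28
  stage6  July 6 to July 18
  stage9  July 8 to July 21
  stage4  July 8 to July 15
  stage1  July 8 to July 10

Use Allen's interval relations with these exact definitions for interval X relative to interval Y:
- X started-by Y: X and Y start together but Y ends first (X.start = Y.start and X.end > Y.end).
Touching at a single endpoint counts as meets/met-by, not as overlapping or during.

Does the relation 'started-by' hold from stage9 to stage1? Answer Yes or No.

stage9 = [July 8, July 21], stage1 = [July 8, July 10].
Actual relation of stage9 to stage1: started-by.
Asked whether 'started-by' holds → Yes.

Yes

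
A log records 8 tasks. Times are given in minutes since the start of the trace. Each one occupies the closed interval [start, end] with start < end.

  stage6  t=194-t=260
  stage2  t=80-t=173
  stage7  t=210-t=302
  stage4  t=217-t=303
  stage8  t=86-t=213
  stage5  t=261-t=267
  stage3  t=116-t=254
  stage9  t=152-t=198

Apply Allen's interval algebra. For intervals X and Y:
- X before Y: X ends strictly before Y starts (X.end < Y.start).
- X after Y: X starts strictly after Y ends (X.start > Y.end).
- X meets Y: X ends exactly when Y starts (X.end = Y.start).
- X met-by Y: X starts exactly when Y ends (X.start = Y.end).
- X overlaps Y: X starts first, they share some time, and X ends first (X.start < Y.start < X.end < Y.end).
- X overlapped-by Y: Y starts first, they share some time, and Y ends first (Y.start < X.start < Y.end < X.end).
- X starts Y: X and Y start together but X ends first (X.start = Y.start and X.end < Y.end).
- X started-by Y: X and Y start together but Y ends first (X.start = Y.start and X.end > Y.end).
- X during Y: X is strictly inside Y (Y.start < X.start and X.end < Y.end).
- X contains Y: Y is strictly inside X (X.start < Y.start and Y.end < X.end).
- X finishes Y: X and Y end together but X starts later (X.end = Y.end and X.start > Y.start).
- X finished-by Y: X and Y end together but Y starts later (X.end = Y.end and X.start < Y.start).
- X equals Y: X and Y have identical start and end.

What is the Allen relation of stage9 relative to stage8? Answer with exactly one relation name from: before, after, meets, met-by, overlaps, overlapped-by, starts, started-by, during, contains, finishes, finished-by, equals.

during

stage9 = [t=152, t=198]; stage8 = [t=86, t=213].
Compare endpoints: stage9.start > stage8.start, stage9.start < stage8.end, stage9.end > stage8.start, stage9.end < stage8.end.
That pattern is 'during'.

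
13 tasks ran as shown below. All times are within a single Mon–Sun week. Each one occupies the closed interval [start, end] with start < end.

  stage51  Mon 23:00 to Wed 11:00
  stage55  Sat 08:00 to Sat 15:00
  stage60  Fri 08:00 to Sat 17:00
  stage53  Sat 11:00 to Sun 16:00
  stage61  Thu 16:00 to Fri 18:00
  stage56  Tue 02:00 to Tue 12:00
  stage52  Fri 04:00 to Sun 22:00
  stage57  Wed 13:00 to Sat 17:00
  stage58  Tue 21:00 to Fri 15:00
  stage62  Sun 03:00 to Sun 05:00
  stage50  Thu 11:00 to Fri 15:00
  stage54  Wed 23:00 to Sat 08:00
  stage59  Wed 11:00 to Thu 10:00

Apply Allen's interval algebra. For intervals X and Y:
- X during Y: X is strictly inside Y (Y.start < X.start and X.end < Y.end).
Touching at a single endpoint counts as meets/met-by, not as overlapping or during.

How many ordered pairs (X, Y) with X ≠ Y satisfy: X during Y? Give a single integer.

Checking all 156 ordered pairs for relation 'during'; matching pairs in alphabetical order:
(stage50, stage54): stage50 during stage54 ✓
(stage50, stage57): stage50 during stage57 ✓
(stage53, stage52): stage53 during stage52 ✓
(stage54, stage57): stage54 during stage57 ✓
(stage55, stage52): stage55 during stage52 ✓
(stage55, stage57): stage55 during stage57 ✓
(stage55, stage60): stage55 during stage60 ✓
(stage56, stage51): stage56 during stage51 ✓
(stage59, stage58): stage59 during stage58 ✓
(stage60, stage52): stage60 during stage52 ✓
(stage61, stage54): stage61 during stage54 ✓
(stage61, stage57): stage61 during stage57 ✓
(stage62, stage52): stage62 during stage52 ✓
(stage62, stage53): stage62 during stage53 ✓
Count: 14.

14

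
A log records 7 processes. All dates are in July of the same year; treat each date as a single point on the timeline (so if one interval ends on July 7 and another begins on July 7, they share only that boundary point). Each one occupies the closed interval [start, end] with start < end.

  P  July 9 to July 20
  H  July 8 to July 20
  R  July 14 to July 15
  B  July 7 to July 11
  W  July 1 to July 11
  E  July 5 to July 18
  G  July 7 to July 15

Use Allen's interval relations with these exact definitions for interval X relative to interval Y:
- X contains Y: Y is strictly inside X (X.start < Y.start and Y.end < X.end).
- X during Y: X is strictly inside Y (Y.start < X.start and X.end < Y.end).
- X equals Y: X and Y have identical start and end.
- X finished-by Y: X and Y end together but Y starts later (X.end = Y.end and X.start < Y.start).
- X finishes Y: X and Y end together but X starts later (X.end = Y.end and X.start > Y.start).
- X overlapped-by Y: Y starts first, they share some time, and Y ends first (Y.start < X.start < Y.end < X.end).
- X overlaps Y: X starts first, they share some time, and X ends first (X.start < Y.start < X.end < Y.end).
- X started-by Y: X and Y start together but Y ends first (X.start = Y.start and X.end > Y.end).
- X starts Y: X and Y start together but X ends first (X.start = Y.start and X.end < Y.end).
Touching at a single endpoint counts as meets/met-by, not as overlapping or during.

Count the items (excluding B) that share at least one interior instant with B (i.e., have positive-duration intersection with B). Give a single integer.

Target B = [July 7, July 11].
E [July 5, July 18] → contains → counts.
G [July 7, July 15] → started-by → counts.
H [July 8, July 20] → overlapped-by → counts.
P [July 9, July 20] → overlapped-by → counts.
R [July 14, July 15] → after → no.
W [July 1, July 11] → finished-by → counts.
Total: 5.

5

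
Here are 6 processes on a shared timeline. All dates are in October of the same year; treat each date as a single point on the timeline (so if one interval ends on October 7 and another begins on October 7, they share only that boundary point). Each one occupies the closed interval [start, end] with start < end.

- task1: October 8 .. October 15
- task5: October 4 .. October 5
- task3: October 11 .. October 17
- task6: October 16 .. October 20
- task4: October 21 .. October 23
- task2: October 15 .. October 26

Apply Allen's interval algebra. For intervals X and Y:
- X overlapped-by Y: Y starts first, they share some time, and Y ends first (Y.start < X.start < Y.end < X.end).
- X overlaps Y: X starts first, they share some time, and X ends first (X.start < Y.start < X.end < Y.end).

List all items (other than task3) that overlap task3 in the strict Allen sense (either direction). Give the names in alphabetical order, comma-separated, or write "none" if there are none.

Target task3 = [October 11, October 17].
task1 [October 8, October 15] → overlaps → yes.
task2 [October 15, October 26] → overlapped-by → yes.
task4 [October 21, October 23] → after → no.
task5 [October 4, October 5] → before → no.
task6 [October 16, October 20] → overlapped-by → yes.
Result: task1, task2, task6.

task1, task2, task6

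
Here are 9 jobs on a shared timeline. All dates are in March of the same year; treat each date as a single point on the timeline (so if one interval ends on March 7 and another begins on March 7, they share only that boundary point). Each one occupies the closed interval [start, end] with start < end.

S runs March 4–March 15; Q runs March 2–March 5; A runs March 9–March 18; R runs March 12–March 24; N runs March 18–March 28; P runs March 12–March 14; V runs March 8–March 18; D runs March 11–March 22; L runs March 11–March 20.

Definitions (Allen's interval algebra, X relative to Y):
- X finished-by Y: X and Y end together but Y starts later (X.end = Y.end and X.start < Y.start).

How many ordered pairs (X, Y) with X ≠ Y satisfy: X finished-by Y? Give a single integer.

Checking all 72 ordered pairs for relation 'finished-by'; matching pairs in alphabetical order:
(V, A): V finished-by A ✓
Count: 1.

1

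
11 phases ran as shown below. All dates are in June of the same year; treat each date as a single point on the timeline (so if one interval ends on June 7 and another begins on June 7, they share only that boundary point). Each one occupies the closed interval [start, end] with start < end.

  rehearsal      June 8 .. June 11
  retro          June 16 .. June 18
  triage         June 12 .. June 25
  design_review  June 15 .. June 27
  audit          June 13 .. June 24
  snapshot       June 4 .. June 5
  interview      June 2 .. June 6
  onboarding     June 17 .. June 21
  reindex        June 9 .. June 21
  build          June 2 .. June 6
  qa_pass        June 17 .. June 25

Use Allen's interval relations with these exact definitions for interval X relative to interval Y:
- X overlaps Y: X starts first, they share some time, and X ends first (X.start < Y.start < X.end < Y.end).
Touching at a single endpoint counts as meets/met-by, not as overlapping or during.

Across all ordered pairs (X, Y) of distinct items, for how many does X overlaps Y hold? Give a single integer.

Checking all 110 ordered pairs for relation 'overlaps'; matching pairs in alphabetical order:
(audit, design_review): audit overlaps design_review ✓
(audit, qa_pass): audit overlaps qa_pass ✓
(rehearsal, reindex): rehearsal overlaps reindex ✓
(reindex, audit): reindex overlaps audit ✓
(reindex, design_review): reindex overlaps design_review ✓
(reindex, qa_pass): reindex overlaps qa_pass ✓
(reindex, triage): reindex overlaps triage ✓
(retro, onboarding): retro overlaps onboarding ✓
(retro, qa_pass): retro overlaps qa_pass ✓
(triage, design_review): triage overlaps design_review ✓
Count: 10.

10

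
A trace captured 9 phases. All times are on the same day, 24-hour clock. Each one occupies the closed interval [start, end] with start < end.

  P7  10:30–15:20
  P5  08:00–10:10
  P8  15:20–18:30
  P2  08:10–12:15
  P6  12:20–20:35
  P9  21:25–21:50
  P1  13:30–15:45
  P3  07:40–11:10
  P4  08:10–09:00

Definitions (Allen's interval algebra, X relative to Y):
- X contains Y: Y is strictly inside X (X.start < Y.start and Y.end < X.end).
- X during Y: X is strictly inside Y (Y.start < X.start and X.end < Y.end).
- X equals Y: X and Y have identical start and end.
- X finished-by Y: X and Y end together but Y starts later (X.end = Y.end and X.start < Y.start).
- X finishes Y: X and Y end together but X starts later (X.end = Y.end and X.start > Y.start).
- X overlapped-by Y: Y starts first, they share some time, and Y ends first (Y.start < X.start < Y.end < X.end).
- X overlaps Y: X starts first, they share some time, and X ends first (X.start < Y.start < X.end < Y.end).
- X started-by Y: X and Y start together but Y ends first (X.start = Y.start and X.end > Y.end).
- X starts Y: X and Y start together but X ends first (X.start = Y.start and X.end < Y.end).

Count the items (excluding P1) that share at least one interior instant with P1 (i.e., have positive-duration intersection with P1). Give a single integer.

Target P1 = [13:30, 15:45].
P2 [08:10, 12:15] → before → no.
P3 [07:40, 11:10] → before → no.
P4 [08:10, 09:00] → before → no.
P5 [08:00, 10:10] → before → no.
P6 [12:20, 20:35] → contains → counts.
P7 [10:30, 15:20] → overlaps → counts.
P8 [15:20, 18:30] → overlapped-by → counts.
P9 [21:25, 21:50] → after → no.
Total: 3.

3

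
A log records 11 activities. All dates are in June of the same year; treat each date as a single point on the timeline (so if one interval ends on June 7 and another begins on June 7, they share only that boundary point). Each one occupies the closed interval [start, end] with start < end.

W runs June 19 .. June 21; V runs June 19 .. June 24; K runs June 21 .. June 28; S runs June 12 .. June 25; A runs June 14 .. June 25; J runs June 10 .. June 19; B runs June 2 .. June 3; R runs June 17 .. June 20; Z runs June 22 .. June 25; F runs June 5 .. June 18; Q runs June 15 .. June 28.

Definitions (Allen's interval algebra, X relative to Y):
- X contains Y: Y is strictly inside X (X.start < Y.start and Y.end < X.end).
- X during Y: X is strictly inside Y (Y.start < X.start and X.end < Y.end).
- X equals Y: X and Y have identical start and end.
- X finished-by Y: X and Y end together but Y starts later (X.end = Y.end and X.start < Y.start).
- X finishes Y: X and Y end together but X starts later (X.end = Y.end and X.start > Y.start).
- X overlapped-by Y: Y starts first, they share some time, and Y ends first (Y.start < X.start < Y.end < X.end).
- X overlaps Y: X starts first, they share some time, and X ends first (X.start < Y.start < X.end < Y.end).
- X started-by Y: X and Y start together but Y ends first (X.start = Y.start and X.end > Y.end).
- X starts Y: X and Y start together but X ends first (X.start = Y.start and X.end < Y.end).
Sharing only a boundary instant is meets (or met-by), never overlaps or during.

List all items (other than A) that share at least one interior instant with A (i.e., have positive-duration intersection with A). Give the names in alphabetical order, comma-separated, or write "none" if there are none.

F, J, K, Q, R, S, V, W, Z

Target A = [June 14, June 25].
B [June 2, June 3] → before → no.
F [June 5, June 18] → overlaps → yes.
J [June 10, June 19] → overlaps → yes.
K [June 21, June 28] → overlapped-by → yes.
Q [June 15, June 28] → overlapped-by → yes.
R [June 17, June 20] → during → yes.
S [June 12, June 25] → finished-by → yes.
V [June 19, June 24] → during → yes.
W [June 19, June 21] → during → yes.
Z [June 22, June 25] → finishes → yes.
Result: F, J, K, Q, R, S, V, W, Z.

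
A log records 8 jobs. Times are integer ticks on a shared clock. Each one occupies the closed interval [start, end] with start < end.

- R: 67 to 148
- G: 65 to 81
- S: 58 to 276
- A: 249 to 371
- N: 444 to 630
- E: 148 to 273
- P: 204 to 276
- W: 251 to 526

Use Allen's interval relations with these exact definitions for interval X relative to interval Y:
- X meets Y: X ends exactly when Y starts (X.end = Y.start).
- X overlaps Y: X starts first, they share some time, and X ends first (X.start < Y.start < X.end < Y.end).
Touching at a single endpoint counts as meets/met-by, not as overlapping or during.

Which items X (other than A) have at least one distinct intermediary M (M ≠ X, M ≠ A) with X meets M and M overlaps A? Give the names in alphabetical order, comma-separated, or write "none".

R

Target A = [249, 371].
Intermediaries M with M overlaps A: E, P, S.
Via E — items with X meets E: R.
Via P — items with X meets P: none.
Via S — items with X meets S: none.
Union: R.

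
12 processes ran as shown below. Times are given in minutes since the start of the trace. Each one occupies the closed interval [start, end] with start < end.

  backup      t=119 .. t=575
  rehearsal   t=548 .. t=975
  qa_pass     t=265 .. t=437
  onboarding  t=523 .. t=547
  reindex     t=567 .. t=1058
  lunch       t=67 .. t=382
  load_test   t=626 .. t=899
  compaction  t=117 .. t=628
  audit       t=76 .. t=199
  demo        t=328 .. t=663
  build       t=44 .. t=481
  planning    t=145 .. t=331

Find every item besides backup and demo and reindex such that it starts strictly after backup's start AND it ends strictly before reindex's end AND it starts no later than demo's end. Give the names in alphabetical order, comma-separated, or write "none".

Conditions: its start is strictly after backup's start (X.start > t=119) AND its end is strictly before reindex's end (X.end < t=1058) AND its start is no later than demo's end (X.start <= t=663).
audit: start t=76 > t=119? ✗; end t=199 < t=1058? ✓; start t=76 <= t=663? ✓ → no.
build: start t=44 > t=119? ✗; end t=481 < t=1058? ✓; start t=44 <= t=663? ✓ → no.
compaction: start t=117 > t=119? ✗; end t=628 < t=1058? ✓; start t=117 <= t=663? ✓ → no.
load_test: start t=626 > t=119? ✓; end t=899 < t=1058? ✓; start t=626 <= t=663? ✓ → yes.
lunch: start t=67 > t=119? ✗; end t=382 < t=1058? ✓; start t=67 <= t=663? ✓ → no.
onboarding: start t=523 > t=119? ✓; end t=547 < t=1058? ✓; start t=523 <= t=663? ✓ → yes.
planning: start t=145 > t=119? ✓; end t=331 < t=1058? ✓; start t=145 <= t=663? ✓ → yes.
qa_pass: start t=265 > t=119? ✓; end t=437 < t=1058? ✓; start t=265 <= t=663? ✓ → yes.
rehearsal: start t=548 > t=119? ✓; end t=975 < t=1058? ✓; start t=548 <= t=663? ✓ → yes.
Result: load_test, onboarding, planning, qa_pass, rehearsal.

load_test, onboarding, planning, qa_pass, rehearsal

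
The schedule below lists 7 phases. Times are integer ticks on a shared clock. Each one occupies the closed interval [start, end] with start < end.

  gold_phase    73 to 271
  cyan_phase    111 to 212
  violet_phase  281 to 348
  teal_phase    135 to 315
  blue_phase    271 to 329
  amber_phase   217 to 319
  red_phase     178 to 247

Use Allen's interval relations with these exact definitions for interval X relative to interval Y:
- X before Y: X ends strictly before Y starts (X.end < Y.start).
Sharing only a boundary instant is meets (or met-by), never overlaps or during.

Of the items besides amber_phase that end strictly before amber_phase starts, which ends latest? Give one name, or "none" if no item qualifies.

Target amber_phase = [217, 319].
blue_phase [271, 329] → overlapped-by → excluded.
cyan_phase [111, 212] → before → candidate.
gold_phase [73, 271] → overlaps → excluded.
red_phase [178, 247] → overlaps → excluded.
teal_phase [135, 315] → overlaps → excluded.
violet_phase [281, 348] → overlapped-by → excluded.
Among candidates, latest end is 212 → cyan_phase.

cyan_phase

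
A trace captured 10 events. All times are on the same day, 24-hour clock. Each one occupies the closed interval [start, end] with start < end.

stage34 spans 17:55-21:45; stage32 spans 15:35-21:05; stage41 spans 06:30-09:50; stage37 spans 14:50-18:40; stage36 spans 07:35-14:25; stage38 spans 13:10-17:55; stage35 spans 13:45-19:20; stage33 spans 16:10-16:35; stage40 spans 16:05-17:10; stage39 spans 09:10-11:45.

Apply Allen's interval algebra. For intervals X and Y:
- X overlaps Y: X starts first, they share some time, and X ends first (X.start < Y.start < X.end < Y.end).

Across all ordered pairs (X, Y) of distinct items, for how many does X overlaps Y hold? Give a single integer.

12

Checking all 90 ordered pairs for relation 'overlaps'; matching pairs in alphabetical order:
(stage32, stage34): stage32 overlaps stage34 ✓
(stage35, stage32): stage35 overlaps stage32 ✓
(stage35, stage34): stage35 overlaps stage34 ✓
(stage36, stage35): stage36 overlaps stage35 ✓
(stage36, stage38): stage36 overlaps stage38 ✓
(stage37, stage32): stage37 overlaps stage32 ✓
(stage37, stage34): stage37 overlaps stage34 ✓
(stage38, stage32): stage38 overlaps stage32 ✓
(stage38, stage35): stage38 overlaps stage35 ✓
(stage38, stage37): stage38 overlaps stage37 ✓
(stage41, stage36): stage41 overlaps stage36 ✓
(stage41, stage39): stage41 overlaps stage39 ✓
Count: 12.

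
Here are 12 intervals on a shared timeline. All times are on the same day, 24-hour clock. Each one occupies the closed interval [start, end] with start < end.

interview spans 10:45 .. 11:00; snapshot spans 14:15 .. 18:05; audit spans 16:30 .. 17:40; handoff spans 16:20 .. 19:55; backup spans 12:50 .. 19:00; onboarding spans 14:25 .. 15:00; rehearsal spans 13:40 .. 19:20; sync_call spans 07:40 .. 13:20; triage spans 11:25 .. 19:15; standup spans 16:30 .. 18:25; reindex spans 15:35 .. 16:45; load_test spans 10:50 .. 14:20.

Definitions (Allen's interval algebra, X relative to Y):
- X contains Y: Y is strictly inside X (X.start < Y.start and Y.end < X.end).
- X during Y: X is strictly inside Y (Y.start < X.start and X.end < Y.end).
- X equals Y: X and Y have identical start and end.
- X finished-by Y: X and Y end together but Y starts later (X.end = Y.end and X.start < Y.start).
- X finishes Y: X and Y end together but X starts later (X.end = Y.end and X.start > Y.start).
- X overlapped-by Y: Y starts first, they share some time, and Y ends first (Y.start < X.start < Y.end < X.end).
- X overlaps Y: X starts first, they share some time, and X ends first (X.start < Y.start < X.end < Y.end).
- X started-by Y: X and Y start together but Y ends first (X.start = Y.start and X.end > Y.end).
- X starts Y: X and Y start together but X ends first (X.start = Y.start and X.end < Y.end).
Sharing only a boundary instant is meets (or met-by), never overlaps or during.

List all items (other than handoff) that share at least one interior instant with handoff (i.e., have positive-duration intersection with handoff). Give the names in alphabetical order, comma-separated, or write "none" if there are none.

Target handoff = [16:20, 19:55].
audit [16:30, 17:40] → during → yes.
backup [12:50, 19:00] → overlaps → yes.
interview [10:45, 11:00] → before → no.
load_test [10:50, 14:20] → before → no.
onboarding [14:25, 15:00] → before → no.
rehearsal [13:40, 19:20] → overlaps → yes.
reindex [15:35, 16:45] → overlaps → yes.
snapshot [14:15, 18:05] → overlaps → yes.
standup [16:30, 18:25] → during → yes.
sync_call [07:40, 13:20] → before → no.
triage [11:25, 19:15] → overlaps → yes.
Result: audit, backup, rehearsal, reindex, snapshot, standup, triage.

audit, backup, rehearsal, reindex, snapshot, standup, triage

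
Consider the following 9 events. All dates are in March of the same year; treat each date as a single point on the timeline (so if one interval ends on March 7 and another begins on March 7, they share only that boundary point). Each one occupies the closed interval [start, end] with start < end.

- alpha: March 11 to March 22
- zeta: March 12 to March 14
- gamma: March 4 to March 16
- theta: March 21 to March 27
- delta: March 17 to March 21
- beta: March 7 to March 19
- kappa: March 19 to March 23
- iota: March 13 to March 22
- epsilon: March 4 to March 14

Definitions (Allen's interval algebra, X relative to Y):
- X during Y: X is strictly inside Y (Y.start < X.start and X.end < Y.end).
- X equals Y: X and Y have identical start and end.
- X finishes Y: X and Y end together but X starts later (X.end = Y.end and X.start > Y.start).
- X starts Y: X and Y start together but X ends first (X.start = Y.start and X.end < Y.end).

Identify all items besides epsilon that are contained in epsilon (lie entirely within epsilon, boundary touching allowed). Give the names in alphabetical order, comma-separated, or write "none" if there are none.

zeta

Target epsilon = [March 4, March 14].
alpha [March 11, March 22] → overlapped-by → no.
beta [March 7, March 19] → overlapped-by → no.
delta [March 17, March 21] → after → no.
gamma [March 4, March 16] → started-by → no.
iota [March 13, March 22] → overlapped-by → no.
kappa [March 19, March 23] → after → no.
theta [March 21, March 27] → after → no.
zeta [March 12, March 14] → finishes → yes.
Result: zeta.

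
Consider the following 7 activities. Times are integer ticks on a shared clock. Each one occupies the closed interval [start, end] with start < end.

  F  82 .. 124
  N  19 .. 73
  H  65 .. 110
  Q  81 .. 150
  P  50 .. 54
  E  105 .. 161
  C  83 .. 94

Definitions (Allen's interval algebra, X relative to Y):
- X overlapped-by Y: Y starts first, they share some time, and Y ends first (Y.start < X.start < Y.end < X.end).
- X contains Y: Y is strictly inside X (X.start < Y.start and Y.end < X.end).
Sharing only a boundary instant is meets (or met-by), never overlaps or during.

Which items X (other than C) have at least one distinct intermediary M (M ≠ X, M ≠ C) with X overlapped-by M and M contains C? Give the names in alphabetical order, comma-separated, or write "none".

E, F, Q

Target C = [83, 94].
Intermediaries M with M contains C: F, H, Q.
Via F — items with X overlapped-by F: E.
Via H — items with X overlapped-by H: E, F, Q.
Via Q — items with X overlapped-by Q: E.
Union: E, F, Q.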